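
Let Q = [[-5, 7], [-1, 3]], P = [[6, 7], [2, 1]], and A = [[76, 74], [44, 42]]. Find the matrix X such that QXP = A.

X = [[1, 2], [2, 3]]

X = Q⁻¹AP⁻¹ (apply Q⁻¹ on the left and P⁻¹ on the right).
Q has determinant -8; Q⁻¹ = [[-3/8, 7/8], [-1/8, 5/8]].
det P = -8, so P⁻¹ = [[-1/8, 7/8], [1/4, -3/4]].
Q⁻¹A = [[10, 9], [18, 17]].
X = (Q⁻¹A)P⁻¹ = [[1, 2], [2, 3]].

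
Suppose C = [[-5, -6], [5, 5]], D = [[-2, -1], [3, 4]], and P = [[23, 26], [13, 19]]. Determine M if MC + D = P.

MC = P − D = [[25, 27], [10, 15]].
C is on the right of M, so right-multiply by C⁻¹: M = (P − D)C⁻¹.
C has determinant 5; C⁻¹ = [[1, 6/5], [-1, -1]].
M = (P − D)C⁻¹ = [[-2, 3], [-5, -3]].

M = [[-2, 3], [-5, -3]]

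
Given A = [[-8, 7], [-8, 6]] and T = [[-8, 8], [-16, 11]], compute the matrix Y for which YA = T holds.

Since A sits to the right of Y, Y = TA⁻¹.
det A = 8, so A⁻¹ = [[3/4, -7/8], [1, -1]].
Y = TA⁻¹ = [[-8, 8], [-16, 11]] · [[3/4, -7/8], [1, -1]] = [[2, -1], [-1, 3]].

Y = [[2, -1], [-1, 3]]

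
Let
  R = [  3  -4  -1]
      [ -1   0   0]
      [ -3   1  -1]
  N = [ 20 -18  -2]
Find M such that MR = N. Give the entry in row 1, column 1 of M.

4

Right-multiplying both sides by R⁻¹ gives M = NR⁻¹.
det R = 5; the adjugate gives R⁻¹ = [[0, -1, 0], [-1/5, -6/5, 1/5], [-1/5, 9/5, -4/5]].
M = NR⁻¹ = [[20, -18, -2]] · [[0, -1, 0], [-1/5, -6/5, 1/5], [-1/5, 9/5, -4/5]] = [[4, -2, -2]].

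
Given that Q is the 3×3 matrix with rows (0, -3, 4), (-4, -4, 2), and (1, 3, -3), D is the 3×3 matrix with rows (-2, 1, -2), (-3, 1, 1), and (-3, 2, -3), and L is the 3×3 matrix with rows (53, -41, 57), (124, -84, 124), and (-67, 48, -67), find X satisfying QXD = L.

X = [[2, -3, 5], [-2, 5, 4], [2, 4, -4]]

Isolating X: multiply by Q⁻¹ from the left and D⁻¹ from the right, so X = Q⁻¹LD⁻¹.
det Q = -2, so Q⁻¹ = [[-3, -3/2, -5], [5, 2, 8], [4, 3/2, 6]].
det D = 4; the adjugate gives D⁻¹ = [[-5/4, -1/4, 3/4], [-3, 0, 2], [-3/4, 1/4, 1/4]].
Q⁻¹L = [[-10, 9, -22], [-23, 11, -3], [-4, -2, 12]].
X = (Q⁻¹L)D⁻¹ = [[2, -3, 5], [-2, 5, 4], [2, 4, -4]].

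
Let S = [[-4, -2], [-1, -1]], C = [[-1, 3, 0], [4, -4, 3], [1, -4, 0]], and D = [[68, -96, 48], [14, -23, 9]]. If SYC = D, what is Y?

Y = S⁻¹DC⁻¹ (apply S⁻¹ on the left and C⁻¹ on the right).
S has determinant 2; S⁻¹ = [[-1/2, 1], [1/2, -2]].
det C = -3, so C⁻¹ = [[-4, 0, -3], [-1, 0, -1], [4, 1/3, 8/3]].
S⁻¹D = [[-20, 25, -15], [6, -2, 6]].
Y = (S⁻¹D)C⁻¹ = [[-5, -5, -5], [2, 2, 0]].

Y = [[-5, -5, -5], [2, 2, 0]]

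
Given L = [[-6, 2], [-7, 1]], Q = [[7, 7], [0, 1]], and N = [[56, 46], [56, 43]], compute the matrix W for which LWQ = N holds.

Left-multiply by L⁻¹ and right-multiply by Q⁻¹: W = L⁻¹NQ⁻¹.
det L = 8; the adjugate gives L⁻¹ = [[1/8, -1/4], [7/8, -3/4]].
det Q = 7, so Q⁻¹ = [[1/7, -1], [0, 1]].
L⁻¹N = [[-7, -5], [7, 8]].
W = (L⁻¹N)Q⁻¹ = [[-1, 2], [1, 1]].

W = [[-1, 2], [1, 1]]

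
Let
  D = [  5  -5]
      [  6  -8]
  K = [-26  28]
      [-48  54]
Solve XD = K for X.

Since D sits to the right of X, X = KD⁻¹.
D has determinant -10; D⁻¹ = [[4/5, -1/2], [3/5, -1/2]].
X = KD⁻¹ = [[-26, 28], [-48, 54]] · [[4/5, -1/2], [3/5, -1/2]] = [[-4, -1], [-6, -3]].

X = [[-4, -1], [-6, -3]]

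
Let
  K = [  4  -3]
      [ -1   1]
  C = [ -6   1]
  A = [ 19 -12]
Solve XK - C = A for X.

X = [[2, -5]]

XK = A + C = [[13, -11]].
Right-multiplying both sides by K⁻¹ gives X = (A + C)K⁻¹.
K has determinant 1; K⁻¹ = [[1, 3], [1, 4]].
X = (A + C)K⁻¹ = [[2, -5]].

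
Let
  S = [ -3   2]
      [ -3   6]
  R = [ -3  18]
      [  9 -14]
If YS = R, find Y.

Y = [[-3, 4], [-1, -2]]

S is on the right of Y, so right-multiply by S⁻¹: Y = RS⁻¹.
det S = -12; the adjugate gives S⁻¹ = [[-1/2, 1/6], [-1/4, 1/4]].
Y = RS⁻¹ = [[-3, 18], [9, -14]] · [[-1/2, 1/6], [-1/4, 1/4]] = [[-3, 4], [-1, -2]].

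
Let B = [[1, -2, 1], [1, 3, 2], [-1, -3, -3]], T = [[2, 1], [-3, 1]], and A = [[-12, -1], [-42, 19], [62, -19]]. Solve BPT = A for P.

Left-multiply by B⁻¹ and right-multiply by T⁻¹: P = B⁻¹AT⁻¹.
det B = -5, so B⁻¹ = [[3/5, 9/5, 7/5], [-1/5, 2/5, 1/5], [0, -1, -1]].
T has determinant 5; T⁻¹ = [[1/5, -1/5], [3/5, 2/5]].
B⁻¹A = [[4, 7], [-2, 4], [-20, 0]].
P = (B⁻¹A)T⁻¹ = [[5, 2], [2, 2], [-4, 4]].

P = [[5, 2], [2, 2], [-4, 4]]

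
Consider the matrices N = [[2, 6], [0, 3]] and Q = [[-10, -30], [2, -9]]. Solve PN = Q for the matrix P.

Right-multiplying both sides by N⁻¹ gives P = QN⁻¹.
N has determinant 6; N⁻¹ = [[1/2, -1], [0, 1/3]].
P = QN⁻¹ = [[-10, -30], [2, -9]] · [[1/2, -1], [0, 1/3]] = [[-5, 0], [1, -5]].

P = [[-5, 0], [1, -5]]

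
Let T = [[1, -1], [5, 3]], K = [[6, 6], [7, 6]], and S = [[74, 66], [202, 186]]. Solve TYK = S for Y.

Y = [[3, 5], [0, -3]]

Left-multiply by T⁻¹ and right-multiply by K⁻¹: Y = T⁻¹SK⁻¹.
det T = 8, so T⁻¹ = [[3/8, 1/8], [-5/8, 1/8]].
K has determinant -6; K⁻¹ = [[-1, 1], [7/6, -1]].
T⁻¹S = [[53, 48], [-21, -18]].
Y = (T⁻¹S)K⁻¹ = [[3, 5], [0, -3]].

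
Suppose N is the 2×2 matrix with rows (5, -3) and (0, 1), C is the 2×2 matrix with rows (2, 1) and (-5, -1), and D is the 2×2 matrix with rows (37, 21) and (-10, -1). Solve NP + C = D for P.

P = [[4, 4], [-5, 0]]

NP = D − C = [[35, 20], [-5, 0]].
N is on the left of P, so left-multiply by N⁻¹: P = N⁻¹(D − C).
N has determinant 5; N⁻¹ = [[1/5, 3/5], [0, 1]].
P = N⁻¹(D − C) = [[4, 4], [-5, 0]].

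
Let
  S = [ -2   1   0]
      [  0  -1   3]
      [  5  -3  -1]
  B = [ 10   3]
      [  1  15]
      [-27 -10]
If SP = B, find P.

P = [[-4, -3], [2, -3], [1, 4]]

S is on the left of P, so left-multiply by S⁻¹: P = S⁻¹B.
S has determinant -5; S⁻¹ = [[-2, -1/5, -3/5], [-3, -2/5, -6/5], [-1, 1/5, -2/5]].
P = S⁻¹B = [[-2, -1/5, -3/5], [-3, -2/5, -6/5], [-1, 1/5, -2/5]] · [[10, 3], [1, 15], [-27, -10]] = [[-4, -3], [2, -3], [1, 4]].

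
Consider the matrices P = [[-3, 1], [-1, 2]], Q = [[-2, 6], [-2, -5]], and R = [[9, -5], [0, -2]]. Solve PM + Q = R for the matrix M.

PM = R − Q = [[11, -11], [2, 3]].
Since P multiplies M on the left, M = P⁻¹(R − Q).
P has determinant -5; P⁻¹ = [[-2/5, 1/5], [-1/5, 3/5]].
M = P⁻¹(R − Q) = [[-4, 5], [-1, 4]].

M = [[-4, 5], [-1, 4]]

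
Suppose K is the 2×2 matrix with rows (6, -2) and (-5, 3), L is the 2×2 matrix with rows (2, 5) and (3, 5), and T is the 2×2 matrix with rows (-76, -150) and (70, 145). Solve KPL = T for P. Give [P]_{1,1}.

-1

Isolating P: multiply by K⁻¹ from the left and L⁻¹ from the right, so P = K⁻¹TL⁻¹.
det K = 8, so K⁻¹ = [[3/8, 1/4], [5/8, 3/4]].
L has determinant -5; L⁻¹ = [[-1, 1], [3/5, -2/5]].
K⁻¹T = [[-11, -20], [5, 15]].
P = (K⁻¹T)L⁻¹ = [[-1, -3], [4, -1]].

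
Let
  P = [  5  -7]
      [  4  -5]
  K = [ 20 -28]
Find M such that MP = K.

Right-multiplying both sides by P⁻¹ gives M = KP⁻¹.
det P = 3; the adjugate gives P⁻¹ = [[-5/3, 7/3], [-4/3, 5/3]].
M = KP⁻¹ = [[20, -28]] · [[-5/3, 7/3], [-4/3, 5/3]] = [[4, 0]].

M = [[4, 0]]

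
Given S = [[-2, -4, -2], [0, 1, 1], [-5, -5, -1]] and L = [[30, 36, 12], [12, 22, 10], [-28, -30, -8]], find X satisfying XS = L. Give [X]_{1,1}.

Since S sits to the right of X, X = LS⁻¹.
S has determinant 2; S⁻¹ = [[2, 3, -1], [-5/2, -4, 1], [5/2, 5, -1]].
X = LS⁻¹ = [[30, 36, 12], [12, 22, 10], [-28, -30, -8]] · [[2, 3, -1], [-5/2, -4, 1], [5/2, 5, -1]] = [[0, 6, -6], [-6, -2, 0], [-1, -4, 6]].

0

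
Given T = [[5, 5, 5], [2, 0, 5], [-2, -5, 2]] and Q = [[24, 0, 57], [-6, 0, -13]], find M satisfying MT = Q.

M = [[6, 3, 6], [-4, 3, -4]]

Right-multiplying both sides by T⁻¹ gives M = QT⁻¹.
det T = 5, so T⁻¹ = [[5, -7, 5], [-14/5, 4, -3], [-2, 3, -2]].
M = QT⁻¹ = [[24, 0, 57], [-6, 0, -13]] · [[5, -7, 5], [-14/5, 4, -3], [-2, 3, -2]] = [[6, 3, 6], [-4, 3, -4]].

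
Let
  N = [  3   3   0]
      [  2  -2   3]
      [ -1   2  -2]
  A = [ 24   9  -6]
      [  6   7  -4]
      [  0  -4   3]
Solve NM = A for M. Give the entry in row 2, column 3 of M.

Since N multiplies M on the left, M = N⁻¹A.
det N = -3, so N⁻¹ = [[2/3, -2, -3], [-1/3, 2, 3], [-2/3, 3, 4]].
M = N⁻¹A = [[2/3, -2, -3], [-1/3, 2, 3], [-2/3, 3, 4]] · [[24, 9, -6], [6, 7, -4], [0, -4, 3]] = [[4, 4, -5], [4, -1, 3], [2, -1, 4]].

3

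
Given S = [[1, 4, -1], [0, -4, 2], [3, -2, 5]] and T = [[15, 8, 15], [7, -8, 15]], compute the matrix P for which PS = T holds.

P = [[3, -1, 4], [-5, -5, 4]]

Since S sits to the right of P, P = TS⁻¹.
det S = -4; the adjugate gives S⁻¹ = [[4, 9/2, -1], [-3/2, -2, 1/2], [-3, -7/2, 1]].
P = TS⁻¹ = [[15, 8, 15], [7, -8, 15]] · [[4, 9/2, -1], [-3/2, -2, 1/2], [-3, -7/2, 1]] = [[3, -1, 4], [-5, -5, 4]].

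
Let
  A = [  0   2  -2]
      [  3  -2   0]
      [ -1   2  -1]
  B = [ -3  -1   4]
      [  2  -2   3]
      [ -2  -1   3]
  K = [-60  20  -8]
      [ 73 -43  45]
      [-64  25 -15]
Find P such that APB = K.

Left-multiply by A⁻¹ and right-multiply by B⁻¹: P = A⁻¹KB⁻¹.
det A = -2, so A⁻¹ = [[-1, 1, 2], [-3/2, 1, 3], [-2, 1, 3]].
det B = -3, so B⁻¹ = [[1, 1/3, -5/3], [4, 1/3, -17/3], [2, 1/3, -8/3]].
A⁻¹K = [[5, -13, 23], [-29, 2, 12], [1, -8, 16]].
P = (A⁻¹K)B⁻¹ = [[-1, 5, 4], [3, -5, 5], [1, 3, 1]].

P = [[-1, 5, 4], [3, -5, 5], [1, 3, 1]]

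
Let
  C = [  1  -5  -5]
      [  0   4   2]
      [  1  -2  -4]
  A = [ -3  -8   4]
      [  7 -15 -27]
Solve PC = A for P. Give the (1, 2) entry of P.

-5

C is on the right of P, so right-multiply by C⁻¹: P = AC⁻¹.
det C = -2, so C⁻¹ = [[6, 5, -5], [-1, -1/2, 1], [2, 3/2, -2]].
P = AC⁻¹ = [[-3, -8, 4], [7, -15, -27]] · [[6, 5, -5], [-1, -1/2, 1], [2, 3/2, -2]] = [[-2, -5, -1], [3, 2, 4]].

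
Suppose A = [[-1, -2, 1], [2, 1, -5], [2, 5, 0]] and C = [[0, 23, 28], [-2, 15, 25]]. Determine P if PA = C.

A is on the right of P, so right-multiply by A⁻¹: P = CA⁻¹.
det A = 3, so A⁻¹ = [[25/3, 5/3, 3], [-10/3, -2/3, -1], [8/3, 1/3, 1]].
P = CA⁻¹ = [[0, 23, 28], [-2, 15, 25]] · [[25/3, 5/3, 3], [-10/3, -2/3, -1], [8/3, 1/3, 1]] = [[-2, -6, 5], [0, -5, 4]].

P = [[-2, -6, 5], [0, -5, 4]]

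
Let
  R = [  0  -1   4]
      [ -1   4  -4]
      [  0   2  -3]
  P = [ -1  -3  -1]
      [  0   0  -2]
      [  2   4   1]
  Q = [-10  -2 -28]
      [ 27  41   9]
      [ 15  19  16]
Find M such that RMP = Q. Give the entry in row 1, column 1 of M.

-1

M = R⁻¹QP⁻¹ (apply R⁻¹ on the left and P⁻¹ on the right).
det R = -5; the adjugate gives R⁻¹ = [[4/5, -1, 12/5], [3/5, 0, 4/5], [2/5, 0, 1/5]].
P has determinant 4; P⁻¹ = [[2, -1/4, 3/2], [-1, 1/4, -1/2], [0, -1/2, 0]].
R⁻¹Q = [[1, 3, 7], [6, 14, -4], [-1, 3, -8]].
M = (R⁻¹Q)P⁻¹ = [[-1, -3, 0], [-2, 4, 2], [-5, 5, -3]].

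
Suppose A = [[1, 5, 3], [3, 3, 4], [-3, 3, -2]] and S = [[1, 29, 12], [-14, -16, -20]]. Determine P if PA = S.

P = [[4, 1, 2], [-2, -3, 1]]

Right-multiplying both sides by A⁻¹ gives P = SA⁻¹.
det A = 6; the adjugate gives A⁻¹ = [[-3, 19/6, 11/6], [-1, 7/6, 5/6], [3, -3, -2]].
P = SA⁻¹ = [[1, 29, 12], [-14, -16, -20]] · [[-3, 19/6, 11/6], [-1, 7/6, 5/6], [3, -3, -2]] = [[4, 1, 2], [-2, -3, 1]].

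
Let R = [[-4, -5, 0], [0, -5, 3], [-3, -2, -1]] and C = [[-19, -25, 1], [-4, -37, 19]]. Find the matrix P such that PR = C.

P = [[1, 2, 5], [4, 5, -4]]

Since R sits to the right of P, P = CR⁻¹.
R has determinant 1; R⁻¹ = [[11, -5, -15], [-9, 4, 12], [-15, 7, 20]].
P = CR⁻¹ = [[-19, -25, 1], [-4, -37, 19]] · [[11, -5, -15], [-9, 4, 12], [-15, 7, 20]] = [[1, 2, 5], [4, 5, -4]].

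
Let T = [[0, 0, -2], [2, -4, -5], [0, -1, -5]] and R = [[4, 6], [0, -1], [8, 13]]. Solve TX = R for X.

T is on the left of X, so left-multiply by T⁻¹: X = T⁻¹R.
det T = 4, so T⁻¹ = [[15/4, 1/2, -2], [5/2, 0, -1], [-1/2, 0, 0]].
X = T⁻¹R = [[15/4, 1/2, -2], [5/2, 0, -1], [-1/2, 0, 0]] · [[4, 6], [0, -1], [8, 13]] = [[-1, -4], [2, 2], [-2, -3]].

X = [[-1, -4], [2, 2], [-2, -3]]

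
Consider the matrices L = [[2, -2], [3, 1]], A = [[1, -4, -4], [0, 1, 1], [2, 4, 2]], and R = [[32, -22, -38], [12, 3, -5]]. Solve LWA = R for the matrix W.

W = [[3, 2, 2], [-5, -3, -2]]

W = L⁻¹RA⁻¹ (apply L⁻¹ on the left and A⁻¹ on the right).
det L = 8; the adjugate gives L⁻¹ = [[1/8, 1/4], [-3/8, 1/4]].
det A = -2, so A⁻¹ = [[1, 4, 0], [-1, -5, 1/2], [1, 6, -1/2]].
L⁻¹R = [[7, -2, -6], [-9, 9, 13]].
W = (L⁻¹R)A⁻¹ = [[3, 2, 2], [-5, -3, -2]].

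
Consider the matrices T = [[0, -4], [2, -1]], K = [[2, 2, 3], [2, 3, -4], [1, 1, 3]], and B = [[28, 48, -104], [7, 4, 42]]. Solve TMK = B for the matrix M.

M = [[2, -4, 4], [1, -5, 1]]

Isolating M: multiply by T⁻¹ from the left and K⁻¹ from the right, so M = T⁻¹BK⁻¹.
T has determinant 8; T⁻¹ = [[-1/8, 1/2], [-1/4, 0]].
det K = 3; the adjugate gives K⁻¹ = [[13/3, -1, -17/3], [-10/3, 1, 14/3], [-1/3, 0, 2/3]].
T⁻¹B = [[0, -4, 34], [-7, -12, 26]].
M = (T⁻¹B)K⁻¹ = [[2, -4, 4], [1, -5, 1]].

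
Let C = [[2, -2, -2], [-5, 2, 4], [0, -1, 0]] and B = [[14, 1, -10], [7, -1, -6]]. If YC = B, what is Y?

Y = [[-3, -4, -3], [1, -1, -3]]

Right-multiplying both sides by C⁻¹ gives Y = BC⁻¹.
C has determinant -2; C⁻¹ = [[-2, -1, 2], [0, 0, -1], [-5/2, -1, 3]].
Y = BC⁻¹ = [[14, 1, -10], [7, -1, -6]] · [[-2, -1, 2], [0, 0, -1], [-5/2, -1, 3]] = [[-3, -4, -3], [1, -1, -3]].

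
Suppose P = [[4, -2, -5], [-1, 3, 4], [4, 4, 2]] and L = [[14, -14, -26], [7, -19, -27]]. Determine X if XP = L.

Since P sits to the right of X, X = LP⁻¹.
det P = 4; the adjugate gives P⁻¹ = [[-5/2, -4, 7/4], [9/2, 7, -11/4], [-4, -6, 5/2]].
X = LP⁻¹ = [[14, -14, -26], [7, -19, -27]] · [[-5/2, -4, 7/4], [9/2, 7, -11/4], [-4, -6, 5/2]] = [[6, 2, -2], [5, 1, -3]].

X = [[6, 2, -2], [5, 1, -3]]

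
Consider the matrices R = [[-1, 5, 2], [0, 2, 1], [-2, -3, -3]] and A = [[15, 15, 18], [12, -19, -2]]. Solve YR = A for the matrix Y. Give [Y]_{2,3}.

Since R sits to the right of Y, Y = AR⁻¹.
R has determinant 1; R⁻¹ = [[-3, 9, 1], [-2, 7, 1], [4, -13, -2]].
Y = AR⁻¹ = [[15, 15, 18], [12, -19, -2]] · [[-3, 9, 1], [-2, 7, 1], [4, -13, -2]] = [[-3, 6, -6], [-6, 1, -3]].

-3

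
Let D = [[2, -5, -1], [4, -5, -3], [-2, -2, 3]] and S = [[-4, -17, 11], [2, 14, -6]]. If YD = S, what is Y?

Right-multiplying both sides by D⁻¹ gives Y = SD⁻¹.
det D = 6; the adjugate gives D⁻¹ = [[-7/2, 17/6, 5/3], [-1, 2/3, 1/3], [-3, 7/3, 5/3]].
Y = SD⁻¹ = [[-4, -17, 11], [2, 14, -6]] · [[-7/2, 17/6, 5/3], [-1, 2/3, 1/3], [-3, 7/3, 5/3]] = [[-2, 3, 6], [-3, 1, -2]].

Y = [[-2, 3, 6], [-3, 1, -2]]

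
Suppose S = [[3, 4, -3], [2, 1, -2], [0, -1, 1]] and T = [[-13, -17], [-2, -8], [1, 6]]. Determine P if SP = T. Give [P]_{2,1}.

Left-multiplying both sides by S⁻¹ gives P = S⁻¹T.
det S = -5, so S⁻¹ = [[1/5, 1/5, 1], [2/5, -3/5, 0], [2/5, -3/5, 1]].
P = S⁻¹T = [[1/5, 1/5, 1], [2/5, -3/5, 0], [2/5, -3/5, 1]] · [[-13, -17], [-2, -8], [1, 6]] = [[-2, 1], [-4, -2], [-3, 4]].

-4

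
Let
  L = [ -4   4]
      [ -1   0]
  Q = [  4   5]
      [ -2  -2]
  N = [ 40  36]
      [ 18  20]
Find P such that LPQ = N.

Isolating P: multiply by L⁻¹ from the left and Q⁻¹ from the right, so P = L⁻¹NQ⁻¹.
det L = 4, so L⁻¹ = [[0, -1], [1/4, -1]].
det Q = 2, so Q⁻¹ = [[-1, -5/2], [1, 2]].
L⁻¹N = [[-18, -20], [-8, -11]].
P = (L⁻¹N)Q⁻¹ = [[-2, 5], [-3, -2]].

P = [[-2, 5], [-3, -2]]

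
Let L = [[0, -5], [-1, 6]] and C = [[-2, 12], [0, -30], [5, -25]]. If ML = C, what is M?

M = [[0, 2], [6, 0], [-1, -5]]

Since L sits to the right of M, M = CL⁻¹.
det L = -5; the adjugate gives L⁻¹ = [[-6/5, -1], [-1/5, 0]].
M = CL⁻¹ = [[-2, 12], [0, -30], [5, -25]] · [[-6/5, -1], [-1/5, 0]] = [[0, 2], [6, 0], [-1, -5]].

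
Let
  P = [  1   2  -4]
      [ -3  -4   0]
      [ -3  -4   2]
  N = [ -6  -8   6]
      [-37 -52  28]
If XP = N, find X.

X = [[0, -1, 3], [-4, 5, 6]]

Right-multiplying both sides by P⁻¹ gives X = NP⁻¹.
det P = 4, so P⁻¹ = [[-2, 3, -4], [3/2, -5/2, 3], [0, -1/2, 1/2]].
X = NP⁻¹ = [[-6, -8, 6], [-37, -52, 28]] · [[-2, 3, -4], [3/2, -5/2, 3], [0, -1/2, 1/2]] = [[0, -1, 3], [-4, 5, 6]].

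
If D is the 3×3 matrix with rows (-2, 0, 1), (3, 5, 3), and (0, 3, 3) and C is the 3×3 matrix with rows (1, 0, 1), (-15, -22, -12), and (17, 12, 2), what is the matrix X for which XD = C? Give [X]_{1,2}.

-3

D is on the right of X, so right-multiply by D⁻¹: X = CD⁻¹.
D has determinant -3; D⁻¹ = [[-2, -1, 5/3], [3, 2, -3], [-3, -2, 10/3]].
X = CD⁻¹ = [[1, 0, 1], [-15, -22, -12], [17, 12, 2]] · [[-2, -1, 5/3], [3, 2, -3], [-3, -2, 10/3]] = [[-5, -3, 5], [0, -5, 1], [-4, 3, -1]].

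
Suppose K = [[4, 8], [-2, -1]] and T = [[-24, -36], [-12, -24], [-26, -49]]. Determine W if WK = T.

Since K sits to the right of W, W = TK⁻¹.
det K = 12, so K⁻¹ = [[-1/12, -2/3], [1/6, 1/3]].
W = TK⁻¹ = [[-24, -36], [-12, -24], [-26, -49]] · [[-1/12, -2/3], [1/6, 1/3]] = [[-4, 4], [-3, 0], [-6, 1]].

W = [[-4, 4], [-3, 0], [-6, 1]]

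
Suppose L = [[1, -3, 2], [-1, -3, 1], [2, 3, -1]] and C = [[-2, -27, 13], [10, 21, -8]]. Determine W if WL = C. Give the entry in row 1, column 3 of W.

Since L sits to the right of W, W = CL⁻¹.
det L = 3; the adjugate gives L⁻¹ = [[0, 1, 1], [1/3, -5/3, -1], [1, -3, -2]].
W = CL⁻¹ = [[-2, -27, 13], [10, 21, -8]] · [[0, 1, 1], [1/3, -5/3, -1], [1, -3, -2]] = [[4, 4, -1], [-1, -1, 5]].

-1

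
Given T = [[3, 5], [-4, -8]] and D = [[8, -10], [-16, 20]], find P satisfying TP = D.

P = [[-4, 5], [4, -5]]

Left-multiplying both sides by T⁻¹ gives P = T⁻¹D.
det T = -4, so T⁻¹ = [[2, 5/4], [-1, -3/4]].
P = T⁻¹D = [[2, 5/4], [-1, -3/4]] · [[8, -10], [-16, 20]] = [[-4, 5], [4, -5]].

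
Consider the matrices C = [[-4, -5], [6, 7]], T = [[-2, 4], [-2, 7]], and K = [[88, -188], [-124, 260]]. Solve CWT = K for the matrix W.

W = C⁻¹KT⁻¹ (apply C⁻¹ on the left and T⁻¹ on the right).
det C = 2; the adjugate gives C⁻¹ = [[7/2, 5/2], [-3, -2]].
T has determinant -6; T⁻¹ = [[-7/6, 2/3], [-1/3, 1/3]].
C⁻¹K = [[-2, -8], [-16, 44]].
W = (C⁻¹K)T⁻¹ = [[5, -4], [4, 4]].

W = [[5, -4], [4, 4]]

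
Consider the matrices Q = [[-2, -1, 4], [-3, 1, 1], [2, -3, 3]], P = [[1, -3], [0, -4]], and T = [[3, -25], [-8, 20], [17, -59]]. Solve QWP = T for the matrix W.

W = [[1, 1], [-5, 2], [0, 2]]

W = Q⁻¹TP⁻¹ (apply Q⁻¹ on the left and P⁻¹ on the right).
det Q = 5; the adjugate gives Q⁻¹ = [[6/5, -9/5, -1], [11/5, -14/5, -2], [7/5, -8/5, -1]].
det P = -4, so P⁻¹ = [[1, -3/4], [0, -1/4]].
Q⁻¹T = [[1, -7], [-5, 7], [0, -8]].
W = (Q⁻¹T)P⁻¹ = [[1, 1], [-5, 2], [0, 2]].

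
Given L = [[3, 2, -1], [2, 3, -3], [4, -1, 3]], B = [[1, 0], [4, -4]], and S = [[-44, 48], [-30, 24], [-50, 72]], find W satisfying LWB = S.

Isolating W: multiply by L⁻¹ from the left and B⁻¹ from the right, so W = L⁻¹SB⁻¹.
L has determinant -4; L⁻¹ = [[-3/2, 5/4, 3/4], [9/2, -13/4, -7/4], [7/2, -11/4, -5/4]].
det B = -4, so B⁻¹ = [[1, 0], [1, -1/4]].
L⁻¹S = [[-9, 12], [-13, 12], [-9, 12]].
W = (L⁻¹S)B⁻¹ = [[3, -3], [-1, -3], [3, -3]].

W = [[3, -3], [-1, -3], [3, -3]]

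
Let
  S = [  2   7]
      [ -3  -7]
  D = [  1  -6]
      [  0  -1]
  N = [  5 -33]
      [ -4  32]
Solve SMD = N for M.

Isolating M: multiply by S⁻¹ from the left and D⁻¹ from the right, so M = S⁻¹ND⁻¹.
det S = 7, so S⁻¹ = [[-1, -1], [3/7, 2/7]].
det D = -1, so D⁻¹ = [[1, -6], [0, -1]].
S⁻¹N = [[-1, 1], [1, -5]].
M = (S⁻¹N)D⁻¹ = [[-1, 5], [1, -1]].

M = [[-1, 5], [1, -1]]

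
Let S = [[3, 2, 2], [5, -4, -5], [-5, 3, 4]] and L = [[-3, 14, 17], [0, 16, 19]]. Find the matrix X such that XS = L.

X = [[4, 3, 6], [5, 3, 6]]

Right-multiplying both sides by S⁻¹ gives X = LS⁻¹.
S has determinant -3; S⁻¹ = [[1/3, 2/3, 2/3], [-5/3, -22/3, -25/3], [5/3, 19/3, 22/3]].
X = LS⁻¹ = [[-3, 14, 17], [0, 16, 19]] · [[1/3, 2/3, 2/3], [-5/3, -22/3, -25/3], [5/3, 19/3, 22/3]] = [[4, 3, 6], [5, 3, 6]].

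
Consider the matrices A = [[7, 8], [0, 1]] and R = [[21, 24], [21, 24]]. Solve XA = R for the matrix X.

Since A sits to the right of X, X = RA⁻¹.
det A = 7; the adjugate gives A⁻¹ = [[1/7, -8/7], [0, 1]].
X = RA⁻¹ = [[21, 24], [21, 24]] · [[1/7, -8/7], [0, 1]] = [[3, 0], [3, 0]].

X = [[3, 0], [3, 0]]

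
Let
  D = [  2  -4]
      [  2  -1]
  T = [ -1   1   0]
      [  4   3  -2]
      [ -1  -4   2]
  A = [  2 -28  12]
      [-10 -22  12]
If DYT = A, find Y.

Y = [[1, -1, 2], [1, -1, -1]]

Isolating Y: multiply by D⁻¹ from the left and T⁻¹ from the right, so Y = D⁻¹AT⁻¹.
det D = 6; the adjugate gives D⁻¹ = [[-1/6, 2/3], [-1/3, 1/3]].
det T = -4, so T⁻¹ = [[1/2, 1/2, 1/2], [3/2, 1/2, 1/2], [13/4, 5/4, 7/4]].
D⁻¹A = [[-7, -10, 6], [-4, 2, 0]].
Y = (D⁻¹A)T⁻¹ = [[1, -1, 2], [1, -1, -1]].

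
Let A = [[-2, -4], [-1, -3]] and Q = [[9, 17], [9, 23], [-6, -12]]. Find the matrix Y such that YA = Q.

Y = [[-5, 1], [-2, -5], [3, 0]]

Right-multiplying both sides by A⁻¹ gives Y = QA⁻¹.
det A = 2, so A⁻¹ = [[-3/2, 2], [1/2, -1]].
Y = QA⁻¹ = [[9, 17], [9, 23], [-6, -12]] · [[-3/2, 2], [1/2, -1]] = [[-5, 1], [-2, -5], [3, 0]].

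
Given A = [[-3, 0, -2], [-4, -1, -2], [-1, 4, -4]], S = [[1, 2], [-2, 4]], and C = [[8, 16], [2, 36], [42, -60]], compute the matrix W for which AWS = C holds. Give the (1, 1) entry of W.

W = A⁻¹CS⁻¹ (apply A⁻¹ on the left and S⁻¹ on the right).
A has determinant -2; A⁻¹ = [[-6, 4, 1], [7, -5, -1], [17/2, -6, -3/2]].
S has determinant 8; S⁻¹ = [[1/2, -1/4], [1/4, 1/8]].
A⁻¹C = [[2, -12], [4, -8], [-7, 10]].
W = (A⁻¹C)S⁻¹ = [[-2, -2], [0, -2], [-1, 3]].

-2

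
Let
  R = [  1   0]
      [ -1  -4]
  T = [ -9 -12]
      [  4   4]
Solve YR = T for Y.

Y = [[-6, 3], [3, -1]]

Right-multiplying both sides by R⁻¹ gives Y = TR⁻¹.
det R = -4, so R⁻¹ = [[1, 0], [-1/4, -1/4]].
Y = TR⁻¹ = [[-9, -12], [4, 4]] · [[1, 0], [-1/4, -1/4]] = [[-6, 3], [3, -1]].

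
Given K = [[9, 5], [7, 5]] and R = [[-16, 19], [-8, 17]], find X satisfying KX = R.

X = [[-4, 1], [4, 2]]

Left-multiplying both sides by K⁻¹ gives X = K⁻¹R.
det K = 10; the adjugate gives K⁻¹ = [[1/2, -1/2], [-7/10, 9/10]].
X = K⁻¹R = [[1/2, -1/2], [-7/10, 9/10]] · [[-16, 19], [-8, 17]] = [[-4, 1], [4, 2]].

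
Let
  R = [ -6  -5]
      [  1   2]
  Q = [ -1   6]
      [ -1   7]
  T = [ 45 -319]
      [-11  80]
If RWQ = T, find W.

W = R⁻¹TQ⁻¹ (apply R⁻¹ on the left and Q⁻¹ on the right).
R has determinant -7; R⁻¹ = [[-2/7, -5/7], [1/7, 6/7]].
Q has determinant -1; Q⁻¹ = [[-7, 6], [-1, 1]].
R⁻¹T = [[-5, 34], [-3, 23]].
W = (R⁻¹T)Q⁻¹ = [[1, 4], [-2, 5]].

W = [[1, 4], [-2, 5]]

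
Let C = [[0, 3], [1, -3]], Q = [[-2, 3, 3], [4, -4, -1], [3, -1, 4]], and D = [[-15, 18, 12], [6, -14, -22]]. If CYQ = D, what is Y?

Y = C⁻¹DQ⁻¹ (apply C⁻¹ on the left and Q⁻¹ on the right).
C has determinant -3; C⁻¹ = [[1, 1], [1/3, 0]].
Q has determinant 1; Q⁻¹ = [[-17, -15, 9], [-19, -17, 10], [8, 7, -4]].
C⁻¹D = [[-9, 4, -10], [-5, 6, 4]].
Y = (C⁻¹D)Q⁻¹ = [[-3, -3, -1], [3, 1, -1]].

Y = [[-3, -3, -1], [3, 1, -1]]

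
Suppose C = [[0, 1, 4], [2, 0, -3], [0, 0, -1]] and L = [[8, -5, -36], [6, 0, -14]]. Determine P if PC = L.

P = [[-5, 4, 4], [0, 3, 5]]

Right-multiplying both sides by C⁻¹ gives P = LC⁻¹.
det C = 2, so C⁻¹ = [[0, 1/2, -3/2], [1, 0, 4], [0, 0, -1]].
P = LC⁻¹ = [[8, -5, -36], [6, 0, -14]] · [[0, 1/2, -3/2], [1, 0, 4], [0, 0, -1]] = [[-5, 4, 4], [0, 3, 5]].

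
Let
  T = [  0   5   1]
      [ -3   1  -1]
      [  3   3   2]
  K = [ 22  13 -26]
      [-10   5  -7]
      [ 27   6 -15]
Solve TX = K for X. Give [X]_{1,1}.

Left-multiplying both sides by T⁻¹ gives X = T⁻¹K.
det T = 3; the adjugate gives T⁻¹ = [[5/3, -7/3, -2], [1, -1, -1], [-4, 5, 5]].
X = T⁻¹K = [[5/3, -7/3, -2], [1, -1, -1], [-4, 5, 5]] · [[22, 13, -26], [-10, 5, -7], [27, 6, -15]] = [[6, -2, 3], [5, 2, -4], [-3, 3, -6]].

6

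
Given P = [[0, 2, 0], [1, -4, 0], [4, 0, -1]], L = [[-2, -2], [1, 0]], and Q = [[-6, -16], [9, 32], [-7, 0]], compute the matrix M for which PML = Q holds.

Left-multiply by P⁻¹ and right-multiply by L⁻¹: M = P⁻¹QL⁻¹.
P has determinant 2; P⁻¹ = [[2, 1, 0], [1/2, 0, 0], [8, 4, -1]].
L has determinant 2; L⁻¹ = [[0, 1], [-1/2, -1]].
P⁻¹Q = [[-3, 0], [-3, -8], [-5, 0]].
M = (P⁻¹Q)L⁻¹ = [[0, -3], [4, 5], [0, -5]].

M = [[0, -3], [4, 5], [0, -5]]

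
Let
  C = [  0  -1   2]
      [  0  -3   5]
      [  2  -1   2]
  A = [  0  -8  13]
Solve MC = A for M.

M = [[-1, 3, 0]]

C is on the right of M, so right-multiply by C⁻¹: M = AC⁻¹.
C has determinant 2; C⁻¹ = [[-1/2, 0, 1/2], [5, -2, 0], [3, -1, 0]].
M = AC⁻¹ = [[0, -8, 13]] · [[-1/2, 0, 1/2], [5, -2, 0], [3, -1, 0]] = [[-1, 3, 0]].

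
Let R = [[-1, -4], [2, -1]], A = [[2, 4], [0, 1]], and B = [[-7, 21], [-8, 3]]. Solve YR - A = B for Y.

YR = B + A = [[-5, 25], [-8, 4]].
R is on the right of Y, so right-multiply by R⁻¹: Y = (B + A)R⁻¹.
det R = 9, so R⁻¹ = [[-1/9, 4/9], [-2/9, -1/9]].
Y = (B + A)R⁻¹ = [[-5, -5], [0, -4]].

Y = [[-5, -5], [0, -4]]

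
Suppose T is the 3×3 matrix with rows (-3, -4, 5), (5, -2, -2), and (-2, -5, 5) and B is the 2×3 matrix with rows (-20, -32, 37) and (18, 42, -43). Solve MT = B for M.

Since T sits to the right of M, M = BT⁻¹.
T has determinant -1; T⁻¹ = [[20, 5, -18], [21, 5, -19], [29, 7, -26]].
M = BT⁻¹ = [[-20, -32, 37], [18, 42, -43]] · [[20, 5, -18], [21, 5, -19], [29, 7, -26]] = [[1, -1, 6], [-5, -1, -4]].

M = [[1, -1, 6], [-5, -1, -4]]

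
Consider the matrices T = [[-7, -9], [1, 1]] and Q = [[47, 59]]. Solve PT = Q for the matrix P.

Since T sits to the right of P, P = QT⁻¹.
det T = 2; the adjugate gives T⁻¹ = [[1/2, 9/2], [-1/2, -7/2]].
P = QT⁻¹ = [[47, 59]] · [[1/2, 9/2], [-1/2, -7/2]] = [[-6, 5]].

P = [[-6, 5]]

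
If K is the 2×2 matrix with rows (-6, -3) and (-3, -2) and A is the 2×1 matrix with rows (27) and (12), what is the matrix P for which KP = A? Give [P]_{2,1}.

K is on the left of P, so left-multiply by K⁻¹: P = K⁻¹A.
det K = 3; the adjugate gives K⁻¹ = [[-2/3, 1], [1, -2]].
P = K⁻¹A = [[-2/3, 1], [1, -2]] · [[27], [12]] = [[-6], [3]].

3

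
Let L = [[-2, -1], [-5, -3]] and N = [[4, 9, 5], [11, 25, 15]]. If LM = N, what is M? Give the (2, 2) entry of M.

L is on the left of M, so left-multiply by L⁻¹: M = L⁻¹N.
L has determinant 1; L⁻¹ = [[-3, 1], [5, -2]].
M = L⁻¹N = [[-3, 1], [5, -2]] · [[4, 9, 5], [11, 25, 15]] = [[-1, -2, 0], [-2, -5, -5]].

-5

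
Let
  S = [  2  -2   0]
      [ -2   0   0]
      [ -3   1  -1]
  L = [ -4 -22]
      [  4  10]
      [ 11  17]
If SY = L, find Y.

Y = [[-2, -5], [0, 6], [-5, 4]]

Since S multiplies Y on the left, Y = S⁻¹L.
det S = 4, so S⁻¹ = [[0, -1/2, 0], [-1/2, -1/2, 0], [-1/2, 1, -1]].
Y = S⁻¹L = [[0, -1/2, 0], [-1/2, -1/2, 0], [-1/2, 1, -1]] · [[-4, -22], [4, 10], [11, 17]] = [[-2, -5], [0, 6], [-5, 4]].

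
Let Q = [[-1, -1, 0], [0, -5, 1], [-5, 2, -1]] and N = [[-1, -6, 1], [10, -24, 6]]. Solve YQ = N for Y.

Y = [[1, 1, 0], [0, 4, -2]]

Right-multiplying both sides by Q⁻¹ gives Y = NQ⁻¹.
Q has determinant 2; Q⁻¹ = [[3/2, -1/2, -1/2], [-5/2, 1/2, 1/2], [-25/2, 7/2, 5/2]].
Y = NQ⁻¹ = [[-1, -6, 1], [10, -24, 6]] · [[3/2, -1/2, -1/2], [-5/2, 1/2, 1/2], [-25/2, 7/2, 5/2]] = [[1, 1, 0], [0, 4, -2]].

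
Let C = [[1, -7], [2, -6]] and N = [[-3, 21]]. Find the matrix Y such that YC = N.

C is on the right of Y, so right-multiply by C⁻¹: Y = NC⁻¹.
det C = 8, so C⁻¹ = [[-3/4, 7/8], [-1/4, 1/8]].
Y = NC⁻¹ = [[-3, 21]] · [[-3/4, 7/8], [-1/4, 1/8]] = [[-3, 0]].

Y = [[-3, 0]]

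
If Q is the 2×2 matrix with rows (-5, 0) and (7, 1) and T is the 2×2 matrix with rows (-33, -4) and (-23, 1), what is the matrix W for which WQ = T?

Right-multiplying both sides by Q⁻¹ gives W = TQ⁻¹.
det Q = -5, so Q⁻¹ = [[-1/5, 0], [7/5, 1]].
W = TQ⁻¹ = [[-33, -4], [-23, 1]] · [[-1/5, 0], [7/5, 1]] = [[1, -4], [6, 1]].

W = [[1, -4], [6, 1]]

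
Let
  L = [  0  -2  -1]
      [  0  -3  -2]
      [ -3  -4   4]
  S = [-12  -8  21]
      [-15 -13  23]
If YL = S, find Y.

Y = [[-1, -2, 4], [-5, 1, 5]]

Right-multiplying both sides by L⁻¹ gives Y = SL⁻¹.
L has determinant -3; L⁻¹ = [[20/3, -4, -1/3], [-2, 1, 0], [3, -2, 0]].
Y = SL⁻¹ = [[-12, -8, 21], [-15, -13, 23]] · [[20/3, -4, -1/3], [-2, 1, 0], [3, -2, 0]] = [[-1, -2, 4], [-5, 1, 5]].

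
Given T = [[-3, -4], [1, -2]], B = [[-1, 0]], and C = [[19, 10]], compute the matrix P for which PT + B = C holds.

P = [[-5, 5]]

PT = C − B = [[20, 10]].
Right-multiplying both sides by T⁻¹ gives P = (C − B)T⁻¹.
T has determinant 10; T⁻¹ = [[-1/5, 2/5], [-1/10, -3/10]].
P = (C − B)T⁻¹ = [[-5, 5]].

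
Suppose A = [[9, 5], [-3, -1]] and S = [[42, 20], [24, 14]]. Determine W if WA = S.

W = [[3, -5], [3, 1]]

Since A sits to the right of W, W = SA⁻¹.
det A = 6; the adjugate gives A⁻¹ = [[-1/6, -5/6], [1/2, 3/2]].
W = SA⁻¹ = [[42, 20], [24, 14]] · [[-1/6, -5/6], [1/2, 3/2]] = [[3, -5], [3, 1]].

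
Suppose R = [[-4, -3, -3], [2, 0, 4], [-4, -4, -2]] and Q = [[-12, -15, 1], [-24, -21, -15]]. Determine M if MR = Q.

R is on the right of M, so right-multiply by R⁻¹: M = QR⁻¹.
det R = -4, so R⁻¹ = [[-4, -3/2, 3], [3, 1, -5/2], [2, 1, -3/2]].
M = QR⁻¹ = [[-12, -15, 1], [-24, -21, -15]] · [[-4, -3/2, 3], [3, 1, -5/2], [2, 1, -3/2]] = [[5, 4, 0], [3, 0, 3]].

M = [[5, 4, 0], [3, 0, 3]]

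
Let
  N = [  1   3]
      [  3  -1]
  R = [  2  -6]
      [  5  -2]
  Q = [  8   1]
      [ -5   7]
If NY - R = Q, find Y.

Y = [[1, 1], [3, -2]]

NY = Q + R = [[10, -5], [0, 5]].
Left-multiplying both sides by N⁻¹ gives Y = N⁻¹(Q + R).
det N = -10, so N⁻¹ = [[1/10, 3/10], [3/10, -1/10]].
Y = N⁻¹(Q + R) = [[1, 1], [3, -2]].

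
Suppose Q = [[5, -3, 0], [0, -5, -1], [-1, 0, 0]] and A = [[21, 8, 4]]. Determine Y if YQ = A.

Right-multiplying both sides by Q⁻¹ gives Y = AQ⁻¹.
det Q = -3; the adjugate gives Q⁻¹ = [[0, 0, -1], [-1/3, 0, -5/3], [5/3, -1, 25/3]].
Y = AQ⁻¹ = [[21, 8, 4]] · [[0, 0, -1], [-1/3, 0, -5/3], [5/3, -1, 25/3]] = [[4, -4, -1]].

Y = [[4, -4, -1]]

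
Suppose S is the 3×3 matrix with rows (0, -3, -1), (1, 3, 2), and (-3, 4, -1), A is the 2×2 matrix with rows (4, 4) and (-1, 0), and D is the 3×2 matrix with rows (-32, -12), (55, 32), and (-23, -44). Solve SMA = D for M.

Isolating M: multiply by S⁻¹ from the left and A⁻¹ from the right, so M = S⁻¹DA⁻¹.
S has determinant 2; S⁻¹ = [[-11/2, -7/2, -3/2], [-5/2, -3/2, -1/2], [13/2, 9/2, 3/2]].
det A = 4, so A⁻¹ = [[0, -1], [1/4, 1]].
S⁻¹D = [[18, 20], [9, 4], [5, 0]].
M = (S⁻¹D)A⁻¹ = [[5, 2], [1, -5], [0, -5]].

M = [[5, 2], [1, -5], [0, -5]]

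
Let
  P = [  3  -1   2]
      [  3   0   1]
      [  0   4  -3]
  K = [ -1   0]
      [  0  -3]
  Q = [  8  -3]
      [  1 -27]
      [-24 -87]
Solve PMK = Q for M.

M = [[1, 4], [3, 5], [-4, -3]]

Left-multiply by P⁻¹ and right-multiply by K⁻¹: M = P⁻¹QK⁻¹.
det P = 3, so P⁻¹ = [[-4/3, 5/3, -1/3], [3, -3, 1], [4, -4, 1]].
det K = 3; the adjugate gives K⁻¹ = [[-1, 0], [0, -1/3]].
P⁻¹Q = [[-1, -12], [-3, -15], [4, 9]].
M = (P⁻¹Q)K⁻¹ = [[1, 4], [3, 5], [-4, -3]].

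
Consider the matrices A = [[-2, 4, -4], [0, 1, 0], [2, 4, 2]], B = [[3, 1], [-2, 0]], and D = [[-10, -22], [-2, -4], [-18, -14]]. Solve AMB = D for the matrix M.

M = [[-1, 4], [-4, -5], [2, 0]]

Isolating M: multiply by A⁻¹ from the left and B⁻¹ from the right, so M = A⁻¹DB⁻¹.
A has determinant 4; A⁻¹ = [[1/2, -6, 1], [0, 1, 0], [-1/2, 4, -1/2]].
B has determinant 2; B⁻¹ = [[0, -1/2], [1, 3/2]].
A⁻¹D = [[-11, -1], [-2, -4], [6, 2]].
M = (A⁻¹D)B⁻¹ = [[-1, 4], [-4, -5], [2, 0]].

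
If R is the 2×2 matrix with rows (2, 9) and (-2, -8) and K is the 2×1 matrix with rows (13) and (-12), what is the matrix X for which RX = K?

X = [[2], [1]]

Since R multiplies X on the left, X = R⁻¹K.
R has determinant 2; R⁻¹ = [[-4, -9/2], [1, 1]].
X = R⁻¹K = [[-4, -9/2], [1, 1]] · [[13], [-12]] = [[2], [1]].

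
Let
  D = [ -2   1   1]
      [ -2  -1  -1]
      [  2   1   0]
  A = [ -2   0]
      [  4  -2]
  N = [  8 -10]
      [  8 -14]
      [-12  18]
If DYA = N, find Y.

Y = [[-4, -3], [-4, -3], [2, 2]]

Isolating Y: multiply by D⁻¹ from the left and A⁻¹ from the right, so Y = D⁻¹NA⁻¹.
det D = -4; the adjugate gives D⁻¹ = [[-1/4, -1/4, 0], [1/2, 1/2, 1], [0, -1, -1]].
det A = 4; the adjugate gives A⁻¹ = [[-1/2, 0], [-1, -1/2]].
D⁻¹N = [[-4, 6], [-4, 6], [4, -4]].
Y = (D⁻¹N)A⁻¹ = [[-4, -3], [-4, -3], [2, 2]].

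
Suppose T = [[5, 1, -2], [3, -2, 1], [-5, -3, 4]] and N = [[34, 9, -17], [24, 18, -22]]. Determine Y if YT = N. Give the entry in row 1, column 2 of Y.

3

T is on the right of Y, so right-multiply by T⁻¹: Y = NT⁻¹.
det T = -4, so T⁻¹ = [[5/4, -1/2, 3/4], [17/4, -5/2, 11/4], [19/4, -5/2, 13/4]].
Y = NT⁻¹ = [[34, 9, -17], [24, 18, -22]] · [[5/4, -1/2, 3/4], [17/4, -5/2, 11/4], [19/4, -5/2, 13/4]] = [[0, 3, -5], [2, -2, -4]].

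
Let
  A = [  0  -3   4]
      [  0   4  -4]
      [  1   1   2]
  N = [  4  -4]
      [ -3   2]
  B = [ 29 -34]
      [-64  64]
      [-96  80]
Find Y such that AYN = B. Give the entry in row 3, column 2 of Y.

Isolating Y: multiply by A⁻¹ from the left and N⁻¹ from the right, so Y = A⁻¹BN⁻¹.
det A = -4, so A⁻¹ = [[-3, -5/2, 1], [1, 1, 0], [1, 3/4, 0]].
N has determinant -4; N⁻¹ = [[-1/2, -1], [-3/4, -1]].
A⁻¹B = [[-23, 22], [-35, 30], [-19, 14]].
Y = (A⁻¹B)N⁻¹ = [[-5, 1], [-5, 5], [-1, 5]].

5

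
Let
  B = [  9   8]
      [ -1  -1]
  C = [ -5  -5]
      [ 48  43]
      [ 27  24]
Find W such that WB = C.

W = [[0, 5], [5, -3], [3, 0]]

Since B sits to the right of W, W = CB⁻¹.
B has determinant -1; B⁻¹ = [[1, 8], [-1, -9]].
W = CB⁻¹ = [[-5, -5], [48, 43], [27, 24]] · [[1, 8], [-1, -9]] = [[0, 5], [5, -3], [3, 0]].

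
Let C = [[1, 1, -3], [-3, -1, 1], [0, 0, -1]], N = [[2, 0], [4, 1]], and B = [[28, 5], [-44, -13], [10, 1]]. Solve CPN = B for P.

P = [[-1, 5], [-4, -3], [-3, -1]]

Isolating P: multiply by C⁻¹ from the left and N⁻¹ from the right, so P = C⁻¹BN⁻¹.
det C = -2; the adjugate gives C⁻¹ = [[-1/2, -1/2, 1], [3/2, 1/2, -4], [0, 0, -1]].
det N = 2; the adjugate gives N⁻¹ = [[1/2, 0], [-2, 1]].
C⁻¹B = [[18, 5], [-20, -3], [-10, -1]].
P = (C⁻¹B)N⁻¹ = [[-1, 5], [-4, -3], [-3, -1]].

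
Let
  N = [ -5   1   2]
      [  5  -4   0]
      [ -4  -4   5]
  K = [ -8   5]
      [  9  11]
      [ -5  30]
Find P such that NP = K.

Since N multiplies P on the left, P = N⁻¹K.
N has determinant 3; N⁻¹ = [[-20/3, -13/3, 8/3], [-25/3, -17/3, 10/3], [-12, -8, 5]].
P = N⁻¹K = [[-20/3, -13/3, 8/3], [-25/3, -17/3, 10/3], [-12, -8, 5]] · [[-8, 5], [9, 11], [-5, 30]] = [[1, -1], [-1, -4], [-1, 2]].

P = [[1, -1], [-1, -4], [-1, 2]]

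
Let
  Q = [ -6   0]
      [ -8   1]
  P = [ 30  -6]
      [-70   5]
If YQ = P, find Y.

Q is on the right of Y, so right-multiply by Q⁻¹: Y = PQ⁻¹.
det Q = -6, so Q⁻¹ = [[-1/6, 0], [-4/3, 1]].
Y = PQ⁻¹ = [[30, -6], [-70, 5]] · [[-1/6, 0], [-4/3, 1]] = [[3, -6], [5, 5]].

Y = [[3, -6], [5, 5]]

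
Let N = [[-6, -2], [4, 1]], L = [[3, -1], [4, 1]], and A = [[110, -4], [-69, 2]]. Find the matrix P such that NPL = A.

P = N⁻¹AL⁻¹ (apply N⁻¹ on the left and L⁻¹ on the right).
N has determinant 2; N⁻¹ = [[1/2, 1], [-2, -3]].
L has determinant 7; L⁻¹ = [[1/7, 1/7], [-4/7, 3/7]].
N⁻¹A = [[-14, 0], [-13, 2]].
P = (N⁻¹A)L⁻¹ = [[-2, -2], [-3, -1]].

P = [[-2, -2], [-3, -1]]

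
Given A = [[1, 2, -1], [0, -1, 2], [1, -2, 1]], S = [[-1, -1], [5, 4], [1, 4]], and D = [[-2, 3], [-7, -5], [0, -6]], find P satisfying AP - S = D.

AP = D + S = [[-3, 2], [-2, -1], [1, -2]].
Left-multiplying both sides by A⁻¹ gives P = A⁻¹(D + S).
det A = 6, so A⁻¹ = [[1/2, 0, 1/2], [1/3, 1/3, -1/3], [1/6, 2/3, -1/6]].
P = A⁻¹(D + S) = [[-1, 0], [-2, 1], [-2, 0]].

P = [[-1, 0], [-2, 1], [-2, 0]]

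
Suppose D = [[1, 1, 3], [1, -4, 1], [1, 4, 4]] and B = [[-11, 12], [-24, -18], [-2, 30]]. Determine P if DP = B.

D is on the left of P, so left-multiply by D⁻¹: P = D⁻¹B.
det D = 1; the adjugate gives D⁻¹ = [[-20, 8, 13], [-3, 1, 2], [8, -3, -5]].
P = D⁻¹B = [[-20, 8, 13], [-3, 1, 2], [8, -3, -5]] · [[-11, 12], [-24, -18], [-2, 30]] = [[2, 6], [5, 6], [-6, 0]].

P = [[2, 6], [5, 6], [-6, 0]]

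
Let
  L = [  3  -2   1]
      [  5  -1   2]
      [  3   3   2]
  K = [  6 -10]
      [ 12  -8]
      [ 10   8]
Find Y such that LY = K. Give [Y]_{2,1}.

L is on the left of Y, so left-multiply by L⁻¹: Y = L⁻¹K.
det L = 2; the adjugate gives L⁻¹ = [[-4, 7/2, -3/2], [-2, 3/2, -1/2], [9, -15/2, 7/2]].
Y = L⁻¹K = [[-4, 7/2, -3/2], [-2, 3/2, -1/2], [9, -15/2, 7/2]] · [[6, -10], [12, -8], [10, 8]] = [[3, 0], [1, 4], [-1, -2]].

1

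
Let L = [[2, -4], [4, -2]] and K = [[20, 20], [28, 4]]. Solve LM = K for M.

Left-multiplying both sides by L⁻¹ gives M = L⁻¹K.
det L = 12; the adjugate gives L⁻¹ = [[-1/6, 1/3], [-1/3, 1/6]].
M = L⁻¹K = [[-1/6, 1/3], [-1/3, 1/6]] · [[20, 20], [28, 4]] = [[6, -2], [-2, -6]].

M = [[6, -2], [-2, -6]]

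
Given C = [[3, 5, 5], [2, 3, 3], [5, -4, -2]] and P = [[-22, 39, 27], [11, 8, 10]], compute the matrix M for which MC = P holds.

M = [[6, -5, -6], [6, -6, 1]]

Right-multiplying both sides by C⁻¹ gives M = PC⁻¹.
C has determinant -2; C⁻¹ = [[-3, 5, 0], [-19/2, 31/2, -1/2], [23/2, -37/2, 1/2]].
M = PC⁻¹ = [[-22, 39, 27], [11, 8, 10]] · [[-3, 5, 0], [-19/2, 31/2, -1/2], [23/2, -37/2, 1/2]] = [[6, -5, -6], [6, -6, 1]].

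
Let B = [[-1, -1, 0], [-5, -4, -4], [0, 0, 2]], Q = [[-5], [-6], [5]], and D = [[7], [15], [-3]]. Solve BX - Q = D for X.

BX = D + Q = [[2], [9], [2]].
Since B multiplies X on the left, X = B⁻¹(D + Q).
det B = -2; the adjugate gives B⁻¹ = [[4, -1, -2], [-5, 1, 2], [0, 0, 1/2]].
X = B⁻¹(D + Q) = [[-5], [3], [1]].

X = [[-5], [3], [1]]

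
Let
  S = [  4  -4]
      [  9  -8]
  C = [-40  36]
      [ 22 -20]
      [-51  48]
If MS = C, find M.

S is on the right of M, so right-multiply by S⁻¹: M = CS⁻¹.
det S = 4; the adjugate gives S⁻¹ = [[-2, 1], [-9/4, 1]].
M = CS⁻¹ = [[-40, 36], [22, -20], [-51, 48]] · [[-2, 1], [-9/4, 1]] = [[-1, -4], [1, 2], [-6, -3]].

M = [[-1, -4], [1, 2], [-6, -3]]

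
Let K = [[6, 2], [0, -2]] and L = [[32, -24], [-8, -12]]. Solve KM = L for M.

K is on the left of M, so left-multiply by K⁻¹: M = K⁻¹L.
K has determinant -12; K⁻¹ = [[1/6, 1/6], [0, -1/2]].
M = K⁻¹L = [[1/6, 1/6], [0, -1/2]] · [[32, -24], [-8, -12]] = [[4, -6], [4, 6]].

M = [[4, -6], [4, 6]]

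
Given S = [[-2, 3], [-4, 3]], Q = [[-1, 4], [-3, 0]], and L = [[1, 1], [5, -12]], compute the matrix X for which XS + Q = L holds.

XS = L − Q = [[2, -3], [8, -12]].
Right-multiplying both sides by S⁻¹ gives X = (L − Q)S⁻¹.
det S = 6, so S⁻¹ = [[1/2, -1/2], [2/3, -1/3]].
X = (L − Q)S⁻¹ = [[-1, 0], [-4, 0]].

X = [[-1, 0], [-4, 0]]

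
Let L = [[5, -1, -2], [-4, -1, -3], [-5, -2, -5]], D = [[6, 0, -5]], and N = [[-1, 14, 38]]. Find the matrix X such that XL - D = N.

XL = N + D = [[5, 14, 33]].
L is on the right of X, so right-multiply by L⁻¹: X = (N + D)L⁻¹.
det L = -6; the adjugate gives L⁻¹ = [[1/6, 1/6, -1/6], [5/6, 35/6, -23/6], [-1/2, -5/2, 3/2]].
X = (N + D)L⁻¹ = [[-4, 0, -5]].

X = [[-4, 0, -5]]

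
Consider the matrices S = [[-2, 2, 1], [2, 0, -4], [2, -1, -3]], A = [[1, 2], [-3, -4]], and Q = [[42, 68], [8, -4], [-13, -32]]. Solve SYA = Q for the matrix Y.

Y = [[-3, 3], [4, -3], [4, 4]]

Left-multiply by S⁻¹ and right-multiply by A⁻¹: Y = S⁻¹QA⁻¹.
det S = 2, so S⁻¹ = [[-2, 5/2, -4], [-1, 2, -3], [-1, 1, -2]].
det A = 2; the adjugate gives A⁻¹ = [[-2, -1], [3/2, 1/2]].
S⁻¹Q = [[-12, -18], [13, 20], [-8, -8]].
Y = (S⁻¹Q)A⁻¹ = [[-3, 3], [4, -3], [4, 4]].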